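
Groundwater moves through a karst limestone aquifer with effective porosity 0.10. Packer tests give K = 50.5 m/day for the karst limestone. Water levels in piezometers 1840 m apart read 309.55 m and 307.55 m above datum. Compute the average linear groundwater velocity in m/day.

Hydraulic gradient i = (309.55 − 307.55) / 1840 = 2 / 1840 = 0.001087.
Darcy flux q = K · i = 50.50 × 0.001087 = 0.05489 m/day.
Seepage velocity v = q / n_e = 0.05489 / 0.10 = 0.5489 m/day.

0.549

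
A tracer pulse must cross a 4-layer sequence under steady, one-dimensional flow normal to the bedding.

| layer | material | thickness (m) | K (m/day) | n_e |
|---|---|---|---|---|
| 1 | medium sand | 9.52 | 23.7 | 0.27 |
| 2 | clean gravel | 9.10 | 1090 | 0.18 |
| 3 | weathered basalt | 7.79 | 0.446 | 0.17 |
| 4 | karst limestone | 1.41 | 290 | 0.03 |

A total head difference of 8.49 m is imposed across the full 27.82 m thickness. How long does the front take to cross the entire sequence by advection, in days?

11.7

With flow normal to the layers, continuity requires the same specific discharge q through every layer.
Σ(b_i/K_i) = 9.52/23.7 + 9.10/1090 + 7.79/0.446 + 1.41/290 = 17.88 d.
q = Δh / Σ(b_i/K_i) = 8.49 / 17.88 = 0.4748 m/day.
In each layer the seepage velocity is v_i = q/n_i, so the layer transit time is t_i = b_i·n_i / q:
  layer 1 (medium sand): t_1 = 9.52 × 0.27 / 0.4748 = 5.414 d
  layer 2 (clean gravel): t_2 = 9.10 × 0.18 / 0.4748 = 3.450 d
  layer 3 (weathered basalt): t_3 = 7.79 × 0.17 / 0.4748 = 2.789 d
  layer 4 (karst limestone): t_4 = 1.41 × 0.03 / 0.4748 = 0.08909 d
Total t = Σ t_i = 11.74 days.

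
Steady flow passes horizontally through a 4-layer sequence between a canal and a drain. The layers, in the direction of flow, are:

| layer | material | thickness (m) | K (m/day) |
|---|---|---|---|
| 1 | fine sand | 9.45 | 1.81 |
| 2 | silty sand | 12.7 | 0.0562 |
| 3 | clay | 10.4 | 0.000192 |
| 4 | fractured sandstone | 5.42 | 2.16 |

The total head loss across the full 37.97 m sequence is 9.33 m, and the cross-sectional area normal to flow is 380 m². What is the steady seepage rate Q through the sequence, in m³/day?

0.0652

Flow is perpendicular to layering, so the layers act in series and the equivalent K is the thickness-weighted harmonic mean.
Total thickness L = 9.45 + 12.7 + 10.4 + 5.42 = 37.97 m.
Σ(b_i/K_i) = 9.45/1.81 + 12.7/0.0562 + 10.4/0.000192 + 5.42/2.16 = 54400 d.
K_eq = L / Σ(b_i/K_i) = 37.97 / 54400 = 0.0006980 m/day.
Q = K_eq · A · (Δh/L) = 0.0006980 × 380 × (9.33/37.97) = 0.06517 m³/day.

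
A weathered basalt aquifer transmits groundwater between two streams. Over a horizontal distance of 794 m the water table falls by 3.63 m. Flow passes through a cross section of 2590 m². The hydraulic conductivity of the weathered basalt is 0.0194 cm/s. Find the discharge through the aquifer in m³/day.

198

Convert K: 0.0194 cm/s × 864 = 16.76 m/day.
Hydraulic gradient i = Δh / L = 3.63 / 794 = 0.004572.
Darcy's law: Q = K · A · i = 16.76 × 2590 × 0.004572 = 198.5 m³/day.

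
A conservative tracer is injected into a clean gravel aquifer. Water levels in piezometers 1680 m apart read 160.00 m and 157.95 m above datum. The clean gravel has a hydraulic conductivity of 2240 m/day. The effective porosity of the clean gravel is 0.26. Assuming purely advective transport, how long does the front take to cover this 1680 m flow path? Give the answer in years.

0.438

Hydraulic gradient i = (160.00 − 157.95) / 1680 = 2.05 / 1680 = 0.001220.
Darcy flux q = K · i = 2240 × 0.001220 = 2.733 m/day.
Seepage velocity v = q / n_e = 2.733 / 0.26 = 10.51 m/day.
Travel time t = L / v = 1680 / 10.51 = 159.8 days = 0.4375 years.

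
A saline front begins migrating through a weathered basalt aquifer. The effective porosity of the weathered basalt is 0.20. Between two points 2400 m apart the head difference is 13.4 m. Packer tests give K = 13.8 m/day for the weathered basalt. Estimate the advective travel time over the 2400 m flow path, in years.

Hydraulic gradient i = Δh / L = 13.4 / 2400 = 0.005583.
Darcy flux q = K · i = 13.80 × 0.005583 = 0.07705 m/day.
Seepage velocity v = q / n_e = 0.07705 / 0.20 = 0.3853 m/day.
Travel time t = L / v = 2400 / 0.3853 = 6230 days = 17.06 years.

17.1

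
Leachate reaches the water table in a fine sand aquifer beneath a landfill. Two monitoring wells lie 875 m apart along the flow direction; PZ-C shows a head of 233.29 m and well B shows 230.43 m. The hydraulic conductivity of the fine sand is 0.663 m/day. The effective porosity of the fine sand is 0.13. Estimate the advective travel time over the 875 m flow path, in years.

Hydraulic gradient i = (233.29 − 230.43) / 875 = 2.86 / 875 = 0.003269.
Darcy flux q = K · i = 0.6630 × 0.003269 = 0.002167 m/day.
Seepage velocity v = q / n_e = 0.002167 / 0.13 = 0.01667 m/day.
Travel time t = L / v = 875 / 0.01667 = 52490 days = 143.7 years.

144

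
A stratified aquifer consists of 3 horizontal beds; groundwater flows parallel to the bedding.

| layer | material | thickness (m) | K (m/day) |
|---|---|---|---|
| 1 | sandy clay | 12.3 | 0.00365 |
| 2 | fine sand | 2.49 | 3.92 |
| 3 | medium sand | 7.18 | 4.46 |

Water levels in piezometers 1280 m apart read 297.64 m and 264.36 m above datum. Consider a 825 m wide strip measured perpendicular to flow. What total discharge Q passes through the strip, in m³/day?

897

Flow is parallel to layering, so each bed carries its own Darcy discharge and the transmissivities add.
Σ(K_i·b_i) = 0.00365×12.3 + 3.92×2.49 + 4.46×7.18 = 41.83 m²/day.
Hydraulic gradient i = (297.64 − 264.36) / 1280 = 33.28 / 1280 = 0.02600.
Q = Σ(K_i·b_i) · W · i = 41.83 × 825 × 0.02600 = 897.2 m³/day.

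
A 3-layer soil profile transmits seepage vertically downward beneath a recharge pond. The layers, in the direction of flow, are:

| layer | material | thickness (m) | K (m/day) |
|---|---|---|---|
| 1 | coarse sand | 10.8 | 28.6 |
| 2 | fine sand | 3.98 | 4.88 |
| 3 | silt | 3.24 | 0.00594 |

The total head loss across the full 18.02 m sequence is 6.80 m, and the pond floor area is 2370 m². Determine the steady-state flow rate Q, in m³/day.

Flow is perpendicular to layering, so the layers act in series and the equivalent K is the thickness-weighted harmonic mean.
Total thickness L = 10.8 + 3.98 + 3.24 = 18.02 m.
Σ(b_i/K_i) = 10.8/28.6 + 3.98/4.88 + 3.24/0.00594 = 546.6 d.
K_eq = L / Σ(b_i/K_i) = 18.02 / 546.6 = 0.03296 m/day.
Q = K_eq · A · (Δh/L) = 0.03296 × 2370 × (6.80/18.02) = 29.48 m³/day.

29.5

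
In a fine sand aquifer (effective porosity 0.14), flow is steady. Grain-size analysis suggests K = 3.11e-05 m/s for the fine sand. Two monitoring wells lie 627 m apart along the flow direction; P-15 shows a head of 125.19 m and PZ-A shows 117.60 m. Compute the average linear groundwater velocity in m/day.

0.232

Convert K: 3.11e-05 m/s × 86400 = 2.687 m/day.
Hydraulic gradient i = (125.19 − 117.60) / 627 = 7.59 / 627 = 0.01211.
Darcy flux q = K · i = 2.687 × 0.01211 = 0.03253 m/day.
Seepage velocity v = q / n_e = 0.03253 / 0.14 = 0.2323 m/day.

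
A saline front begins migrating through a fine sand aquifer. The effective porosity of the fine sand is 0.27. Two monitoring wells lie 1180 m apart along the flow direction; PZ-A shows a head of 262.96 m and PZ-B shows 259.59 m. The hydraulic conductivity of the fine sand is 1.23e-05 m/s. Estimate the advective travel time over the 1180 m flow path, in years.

Convert K: 1.23e-05 m/s × 86400 = 1.063 m/day.
Hydraulic gradient i = (262.96 − 259.59) / 1180 = 3.37 / 1180 = 0.002856.
Darcy flux q = K · i = 1.063 × 0.002856 = 0.003035 m/day.
Seepage velocity v = q / n_e = 0.003035 / 0.27 = 0.01124 m/day.
Travel time t = L / v = 1180 / 0.01124 = 1.050e+05 days = 287.4 years.

287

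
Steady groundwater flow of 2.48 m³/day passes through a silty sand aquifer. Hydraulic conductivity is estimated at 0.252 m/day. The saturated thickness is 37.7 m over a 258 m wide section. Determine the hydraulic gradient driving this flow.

0.00101

Cross-sectional area A = 258 × 37.7 = 9727 m².
From Q = K·A·i, i = Q / (K·A) = 2.48 / (0.2520 × 9727) = 0.001012.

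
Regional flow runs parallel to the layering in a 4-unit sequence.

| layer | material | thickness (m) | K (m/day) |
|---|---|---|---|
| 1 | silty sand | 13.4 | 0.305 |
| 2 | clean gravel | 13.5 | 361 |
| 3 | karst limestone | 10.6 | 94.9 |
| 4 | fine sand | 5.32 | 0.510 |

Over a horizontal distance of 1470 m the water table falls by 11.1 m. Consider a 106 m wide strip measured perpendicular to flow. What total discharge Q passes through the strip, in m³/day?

Flow is parallel to layering, so each bed carries its own Darcy discharge and the transmissivities add.
Σ(K_i·b_i) = 0.305×13.4 + 361×13.5 + 94.9×10.6 + 0.510×5.32 = 5886 m²/day.
Hydraulic gradient i = Δh / L = 11.1 / 1470 = 0.007551.
Q = Σ(K_i·b_i) · W · i = 5886 × 106 × 0.007551 = 4711 m³/day.

4710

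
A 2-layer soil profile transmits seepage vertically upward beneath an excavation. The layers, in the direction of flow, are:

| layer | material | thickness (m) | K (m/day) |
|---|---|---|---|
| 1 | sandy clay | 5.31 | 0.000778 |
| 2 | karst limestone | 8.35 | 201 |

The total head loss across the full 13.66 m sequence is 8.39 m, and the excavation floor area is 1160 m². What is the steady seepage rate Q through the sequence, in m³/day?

1.43

Flow is perpendicular to layering, so the layers act in series and the equivalent K is the thickness-weighted harmonic mean.
Total thickness L = 5.31 + 8.35 = 13.66 m.
Σ(b_i/K_i) = 5.31/0.000778 + 8.35/201 = 6825 d.
K_eq = L / Σ(b_i/K_i) = 13.66 / 6825 = 0.002001 m/day.
Q = K_eq · A · (Δh/L) = 0.002001 × 1160 × (8.39/13.66) = 1.426 m³/day.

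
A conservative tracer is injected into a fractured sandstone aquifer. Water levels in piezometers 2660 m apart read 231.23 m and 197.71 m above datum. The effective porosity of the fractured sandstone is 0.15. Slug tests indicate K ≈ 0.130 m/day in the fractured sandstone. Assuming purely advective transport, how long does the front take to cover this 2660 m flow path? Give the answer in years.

Hydraulic gradient i = (231.23 − 197.71) / 2660 = 33.52 / 2660 = 0.01260.
Darcy flux q = K · i = 0.1300 × 0.01260 = 0.001638 m/day.
Seepage velocity v = q / n_e = 0.001638 / 0.15 = 0.01092 m/day.
Travel time t = L / v = 2660 / 0.01092 = 2.436e+05 days = 666.8 years.

667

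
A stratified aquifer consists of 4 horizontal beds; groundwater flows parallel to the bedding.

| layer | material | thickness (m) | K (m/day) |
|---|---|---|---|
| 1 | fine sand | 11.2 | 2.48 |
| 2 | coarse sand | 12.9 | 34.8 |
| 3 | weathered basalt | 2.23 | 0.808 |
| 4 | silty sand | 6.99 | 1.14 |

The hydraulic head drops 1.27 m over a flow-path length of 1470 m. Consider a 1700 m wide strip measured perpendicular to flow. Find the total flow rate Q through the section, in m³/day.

Flow is parallel to layering, so each bed carries its own Darcy discharge and the transmissivities add.
Σ(K_i·b_i) = 2.48×11.2 + 34.8×12.9 + 0.808×2.23 + 1.14×6.99 = 486.5 m²/day.
Hydraulic gradient i = Δh / L = 1.27 / 1470 = 0.0008639.
Q = Σ(K_i·b_i) · W · i = 486.5 × 1700 × 0.0008639 = 714.5 m³/day.

714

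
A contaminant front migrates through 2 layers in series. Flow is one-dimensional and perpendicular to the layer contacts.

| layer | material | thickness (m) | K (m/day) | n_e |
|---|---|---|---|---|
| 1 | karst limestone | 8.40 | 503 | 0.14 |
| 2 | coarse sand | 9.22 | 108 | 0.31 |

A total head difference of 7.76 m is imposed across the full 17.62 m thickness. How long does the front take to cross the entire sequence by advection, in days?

0.0531

With flow normal to the layers, continuity requires the same specific discharge q through every layer.
Σ(b_i/K_i) = 8.40/503 + 9.22/108 = 0.1021 d.
q = Δh / Σ(b_i/K_i) = 7.76 / 0.1021 = 76.03 m/day.
In each layer the seepage velocity is v_i = q/n_i, so the layer transit time is t_i = b_i·n_i / q:
  layer 1 (karst limestone): t_1 = 8.40 × 0.14 / 76.03 = 0.01547 d
  layer 2 (coarse sand): t_2 = 9.22 × 0.31 / 76.03 = 0.03759 d
Total t = Σ t_i = 0.05306 days.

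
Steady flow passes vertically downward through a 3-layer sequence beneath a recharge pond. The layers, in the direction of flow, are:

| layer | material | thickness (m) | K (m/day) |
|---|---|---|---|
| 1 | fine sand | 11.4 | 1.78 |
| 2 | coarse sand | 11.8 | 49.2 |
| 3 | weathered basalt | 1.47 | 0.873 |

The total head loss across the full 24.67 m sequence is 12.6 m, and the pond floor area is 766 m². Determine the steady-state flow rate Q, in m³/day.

Flow is perpendicular to layering, so the layers act in series and the equivalent K is the thickness-weighted harmonic mean.
Total thickness L = 11.4 + 11.8 + 1.47 = 24.67 m.
Σ(b_i/K_i) = 11.4/1.78 + 11.8/49.2 + 1.47/0.873 = 8.328 d.
K_eq = L / Σ(b_i/K_i) = 24.67 / 8.328 = 2.962 m/day.
Q = K_eq · A · (Δh/L) = 2.962 × 766 × (12.6/24.67) = 1159 m³/day.

1160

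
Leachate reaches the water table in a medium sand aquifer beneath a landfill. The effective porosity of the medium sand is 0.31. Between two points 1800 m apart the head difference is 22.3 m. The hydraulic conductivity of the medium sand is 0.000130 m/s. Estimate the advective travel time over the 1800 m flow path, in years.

Convert K: 0.000130 m/s × 86400 = 11.23 m/day.
Hydraulic gradient i = Δh / L = 22.3 / 1800 = 0.01239.
Darcy flux q = K · i = 11.23 × 0.01239 = 0.1392 m/day.
Seepage velocity v = q / n_e = 0.1392 / 0.31 = 0.4489 m/day.
Travel time t = L / v = 1800 / 0.4489 = 4010 days = 10.98 years.

11.0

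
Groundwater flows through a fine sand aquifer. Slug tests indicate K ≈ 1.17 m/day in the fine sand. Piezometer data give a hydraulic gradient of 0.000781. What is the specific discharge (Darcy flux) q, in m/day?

0.000914

Hydraulic gradient i = 0.000781.
Specific discharge q = K · i = 1.170 × 0.0007810 = 0.0009138 m/day.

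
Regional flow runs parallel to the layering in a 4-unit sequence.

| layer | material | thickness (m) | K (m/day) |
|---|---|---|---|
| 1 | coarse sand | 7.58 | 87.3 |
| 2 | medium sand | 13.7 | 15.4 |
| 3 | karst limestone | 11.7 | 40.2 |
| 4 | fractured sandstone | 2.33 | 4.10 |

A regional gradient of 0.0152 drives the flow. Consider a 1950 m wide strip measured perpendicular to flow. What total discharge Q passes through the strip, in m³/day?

Flow is parallel to layering, so each bed carries its own Darcy discharge and the transmissivities add.
Σ(K_i·b_i) = 87.3×7.58 + 15.4×13.7 + 40.2×11.7 + 4.10×2.33 = 1353 m²/day.
Hydraulic gradient i = 0.0152.
Q = Σ(K_i·b_i) · W · i = 1353 × 1950 × 0.01520 = 40091 m³/day.

40100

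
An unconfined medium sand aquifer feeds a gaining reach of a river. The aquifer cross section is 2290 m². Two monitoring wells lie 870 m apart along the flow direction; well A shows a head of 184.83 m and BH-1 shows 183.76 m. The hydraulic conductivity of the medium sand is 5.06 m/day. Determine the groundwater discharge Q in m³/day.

14.3

Hydraulic gradient i = (184.83 − 183.76) / 870 = 1.07 / 870 = 0.001230.
Darcy's law: Q = K · A · i = 5.060 × 2290 × 0.001230 = 14.25 m³/day.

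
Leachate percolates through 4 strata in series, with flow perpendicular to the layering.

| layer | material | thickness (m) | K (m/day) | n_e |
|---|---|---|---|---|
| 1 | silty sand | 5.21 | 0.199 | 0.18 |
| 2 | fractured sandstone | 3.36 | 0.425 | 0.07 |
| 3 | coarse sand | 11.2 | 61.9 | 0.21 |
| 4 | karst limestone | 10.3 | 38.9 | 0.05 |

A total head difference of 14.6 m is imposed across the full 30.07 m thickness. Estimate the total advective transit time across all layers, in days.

9.56

With flow normal to the layers, continuity requires the same specific discharge q through every layer.
Σ(b_i/K_i) = 5.21/0.199 + 3.36/0.425 + 11.2/61.9 + 10.3/38.9 = 34.53 d.
q = Δh / Σ(b_i/K_i) = 14.6 / 34.53 = 0.4228 m/day.
In each layer the seepage velocity is v_i = q/n_i, so the layer transit time is t_i = b_i·n_i / q:
  layer 1 (silty sand): t_1 = 5.21 × 0.18 / 0.4228 = 2.218 d
  layer 2 (fractured sandstone): t_2 = 3.36 × 0.07 / 0.4228 = 0.5563 d
  layer 3 (coarse sand): t_3 = 11.2 × 0.21 / 0.4228 = 5.563 d
  layer 4 (karst limestone): t_4 = 10.3 × 0.05 / 0.4228 = 1.218 d
Total t = Σ t_i = 9.556 days.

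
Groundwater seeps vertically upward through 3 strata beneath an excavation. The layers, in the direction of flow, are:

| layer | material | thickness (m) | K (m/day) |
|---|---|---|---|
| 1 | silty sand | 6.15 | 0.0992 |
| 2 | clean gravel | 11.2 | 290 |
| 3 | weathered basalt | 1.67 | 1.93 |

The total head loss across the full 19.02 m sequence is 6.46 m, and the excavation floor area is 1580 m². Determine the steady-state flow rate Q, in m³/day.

Flow is perpendicular to layering, so the layers act in series and the equivalent K is the thickness-weighted harmonic mean.
Total thickness L = 6.15 + 11.2 + 1.67 = 19.02 m.
Σ(b_i/K_i) = 6.15/0.0992 + 11.2/290 + 1.67/1.93 = 62.90 d.
K_eq = L / Σ(b_i/K_i) = 19.02 / 62.90 = 0.3024 m/day.
Q = K_eq · A · (Δh/L) = 0.3024 × 1580 × (6.46/19.02) = 162.3 m³/day.

162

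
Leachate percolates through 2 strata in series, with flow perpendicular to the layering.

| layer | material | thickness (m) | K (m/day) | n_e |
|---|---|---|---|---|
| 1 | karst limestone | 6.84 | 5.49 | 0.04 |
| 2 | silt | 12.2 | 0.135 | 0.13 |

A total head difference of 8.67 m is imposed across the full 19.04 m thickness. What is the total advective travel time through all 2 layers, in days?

19.7

With flow normal to the layers, continuity requires the same specific discharge q through every layer.
Σ(b_i/K_i) = 6.84/5.49 + 12.2/0.135 = 91.62 d.
q = Δh / Σ(b_i/K_i) = 8.67 / 91.62 = 0.09463 m/day.
In each layer the seepage velocity is v_i = q/n_i, so the layer transit time is t_i = b_i·n_i / q:
  layer 1 (karst limestone): t_1 = 6.84 × 0.04 / 0.09463 = 2.891 d
  layer 2 (silt): t_2 = 12.2 × 0.13 / 0.09463 = 16.76 d
Total t = Σ t_i = 19.65 days.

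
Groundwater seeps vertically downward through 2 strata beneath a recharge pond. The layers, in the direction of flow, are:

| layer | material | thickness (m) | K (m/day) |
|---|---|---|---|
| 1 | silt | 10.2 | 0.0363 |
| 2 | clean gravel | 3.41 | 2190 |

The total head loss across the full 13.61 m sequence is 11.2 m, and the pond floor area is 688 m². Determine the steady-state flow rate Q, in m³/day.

Flow is perpendicular to layering, so the layers act in series and the equivalent K is the thickness-weighted harmonic mean.
Total thickness L = 10.2 + 3.41 = 13.61 m.
Σ(b_i/K_i) = 10.2/0.0363 + 3.41/2190 = 281.0 d.
K_eq = L / Σ(b_i/K_i) = 13.61 / 281.0 = 0.04844 m/day.
Q = K_eq · A · (Δh/L) = 0.04844 × 688 × (11.2/13.61) = 27.42 m³/day.

27.4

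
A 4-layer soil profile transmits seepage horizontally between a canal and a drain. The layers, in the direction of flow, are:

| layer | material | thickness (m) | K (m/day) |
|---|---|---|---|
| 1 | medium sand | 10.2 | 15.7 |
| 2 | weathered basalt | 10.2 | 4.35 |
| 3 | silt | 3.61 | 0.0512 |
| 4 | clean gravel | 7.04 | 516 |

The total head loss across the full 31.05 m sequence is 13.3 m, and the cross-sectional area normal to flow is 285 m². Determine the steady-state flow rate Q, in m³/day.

Flow is perpendicular to layering, so the layers act in series and the equivalent K is the thickness-weighted harmonic mean.
Total thickness L = 10.2 + 10.2 + 3.61 + 7.04 = 31.05 m.
Σ(b_i/K_i) = 10.2/15.7 + 10.2/4.35 + 3.61/0.0512 + 7.04/516 = 73.52 d.
K_eq = L / Σ(b_i/K_i) = 31.05 / 73.52 = 0.4224 m/day.
Q = K_eq · A · (Δh/L) = 0.4224 × 285 × (13.3/31.05) = 51.56 m³/day.

51.6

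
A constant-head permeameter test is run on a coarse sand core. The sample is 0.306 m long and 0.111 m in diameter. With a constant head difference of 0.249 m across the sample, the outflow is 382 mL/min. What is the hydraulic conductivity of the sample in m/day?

69.9

Cross-sectional area A = π·(d/2)² = π × (0.111/2)² = 0.009677 m².
Convert discharge: 382 mL/min = 6.367e-06 m³/s.
Darcy's law rearranged: K = Q·L / (A·Δh) = 6.367e-06 × 0.306 / (0.009677 × 0.249) = 0.0008085 m/s = 69.86 m/day.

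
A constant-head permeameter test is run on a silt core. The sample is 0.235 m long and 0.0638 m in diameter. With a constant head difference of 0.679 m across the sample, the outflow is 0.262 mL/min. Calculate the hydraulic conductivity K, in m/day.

0.0408

Cross-sectional area A = π·(d/2)² = π × (0.0638/2)² = 0.003197 m².
Convert discharge: 0.262 mL/min = 4.367e-09 m³/s.
Darcy's law rearranged: K = Q·L / (A·Δh) = 4.367e-09 × 0.235 / (0.003197 × 0.679) = 4.727e-07 m/s = 0.04084 m/day.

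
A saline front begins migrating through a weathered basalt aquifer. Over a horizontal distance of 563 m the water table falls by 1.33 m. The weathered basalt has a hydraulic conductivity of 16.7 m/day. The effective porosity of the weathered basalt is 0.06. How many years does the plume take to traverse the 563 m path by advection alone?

Hydraulic gradient i = Δh / L = 1.33 / 563 = 0.002362.
Darcy flux q = K · i = 16.70 × 0.002362 = 0.03945 m/day.
Seepage velocity v = q / n_e = 0.03945 / 0.06 = 0.6575 m/day.
Travel time t = L / v = 563 / 0.6575 = 856.2 days = 2.344 years.

2.34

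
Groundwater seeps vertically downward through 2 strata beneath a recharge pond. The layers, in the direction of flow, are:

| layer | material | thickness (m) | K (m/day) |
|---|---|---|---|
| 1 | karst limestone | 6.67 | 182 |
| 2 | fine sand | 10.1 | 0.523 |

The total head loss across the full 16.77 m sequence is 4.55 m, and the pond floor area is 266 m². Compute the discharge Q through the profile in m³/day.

62.6

Flow is perpendicular to layering, so the layers act in series and the equivalent K is the thickness-weighted harmonic mean.
Total thickness L = 6.67 + 10.1 = 16.77 m.
Σ(b_i/K_i) = 6.67/182 + 10.1/0.523 = 19.35 d.
K_eq = L / Σ(b_i/K_i) = 16.77 / 19.35 = 0.8667 m/day.
Q = K_eq · A · (Δh/L) = 0.8667 × 266 × (4.55/16.77) = 62.55 m³/day.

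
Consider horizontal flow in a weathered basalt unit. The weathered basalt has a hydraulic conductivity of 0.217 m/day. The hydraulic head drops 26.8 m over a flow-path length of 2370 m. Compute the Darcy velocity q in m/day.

0.00245

Hydraulic gradient i = Δh / L = 26.8 / 2370 = 0.01131.
Specific discharge q = K · i = 0.2170 × 0.01131 = 0.002454 m/day.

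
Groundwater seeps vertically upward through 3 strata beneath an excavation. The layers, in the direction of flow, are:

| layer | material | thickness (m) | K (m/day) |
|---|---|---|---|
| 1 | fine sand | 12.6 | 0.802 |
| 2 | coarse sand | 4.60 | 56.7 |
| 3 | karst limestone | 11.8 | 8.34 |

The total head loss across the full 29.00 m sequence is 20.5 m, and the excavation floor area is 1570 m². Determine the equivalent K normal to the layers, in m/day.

1.69

Flow is perpendicular to layering, so the layers act in series and the equivalent K is the thickness-weighted harmonic mean.
Total thickness L = 12.6 + 4.60 + 11.8 = 29.00 m.
Σ(b_i/K_i) = 12.6/0.802 + 4.60/56.7 + 11.8/8.34 = 17.21 d.
K_eq = L / Σ(b_i/K_i) = 29.00 / 17.21 = 1.685 m/day.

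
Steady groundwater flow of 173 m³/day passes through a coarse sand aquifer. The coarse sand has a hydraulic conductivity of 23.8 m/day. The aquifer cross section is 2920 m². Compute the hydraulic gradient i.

From Q = K·A·i, i = Q / (K·A) = 173 / (23.80 × 2920) = 0.002489.

0.00249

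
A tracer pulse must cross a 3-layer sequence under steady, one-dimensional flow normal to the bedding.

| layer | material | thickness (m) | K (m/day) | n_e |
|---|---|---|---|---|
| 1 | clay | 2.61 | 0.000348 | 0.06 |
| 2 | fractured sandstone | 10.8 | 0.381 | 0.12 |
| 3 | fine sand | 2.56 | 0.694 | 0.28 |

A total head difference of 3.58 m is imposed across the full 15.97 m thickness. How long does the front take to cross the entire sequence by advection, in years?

With flow normal to the layers, continuity requires the same specific discharge q through every layer.
Σ(b_i/K_i) = 2.61/0.000348 + 10.8/0.381 + 2.56/0.694 = 7532 d.
q = Δh / Σ(b_i/K_i) = 3.58 / 7532 = 0.0004753 m/day.
In each layer the seepage velocity is v_i = q/n_i, so the layer transit time is t_i = b_i·n_i / q:
  layer 1 (clay): t_1 = 2.61 × 0.06 / 0.0004753 = 329.5 d
  layer 2 (fractured sandstone): t_2 = 10.8 × 0.12 / 0.0004753 = 2727 d
  layer 3 (fine sand): t_3 = 2.56 × 0.28 / 0.0004753 = 1508 d
Total t = Σ t_i = 4564 days = 12.50 years.

12.5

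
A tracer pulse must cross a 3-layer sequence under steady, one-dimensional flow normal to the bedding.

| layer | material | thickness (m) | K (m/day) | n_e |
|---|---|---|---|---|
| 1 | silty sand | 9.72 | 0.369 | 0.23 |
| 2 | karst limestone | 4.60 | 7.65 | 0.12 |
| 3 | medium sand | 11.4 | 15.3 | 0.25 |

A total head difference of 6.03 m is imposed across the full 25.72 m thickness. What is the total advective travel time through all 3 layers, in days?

25.9

With flow normal to the layers, continuity requires the same specific discharge q through every layer.
Σ(b_i/K_i) = 9.72/0.369 + 4.60/7.65 + 11.4/15.3 = 27.69 d.
q = Δh / Σ(b_i/K_i) = 6.03 / 27.69 = 0.2178 m/day.
In each layer the seepage velocity is v_i = q/n_i, so the layer transit time is t_i = b_i·n_i / q:
  layer 1 (silty sand): t_1 = 9.72 × 0.23 / 0.2178 = 10.27 d
  layer 2 (karst limestone): t_2 = 4.60 × 0.12 / 0.2178 = 2.535 d
  layer 3 (medium sand): t_3 = 11.4 × 0.25 / 0.2178 = 13.09 d
Total t = Σ t_i = 25.89 days.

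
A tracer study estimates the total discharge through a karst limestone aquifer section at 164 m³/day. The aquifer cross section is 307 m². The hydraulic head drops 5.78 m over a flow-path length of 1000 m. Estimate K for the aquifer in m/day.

92.4

Hydraulic gradient i = Δh / L = 5.78 / 1000 = 0.005780.
From Q = K·A·i, K = Q / (A·i) = 164 / (307.0 × 0.005780) = 92.42 m/day.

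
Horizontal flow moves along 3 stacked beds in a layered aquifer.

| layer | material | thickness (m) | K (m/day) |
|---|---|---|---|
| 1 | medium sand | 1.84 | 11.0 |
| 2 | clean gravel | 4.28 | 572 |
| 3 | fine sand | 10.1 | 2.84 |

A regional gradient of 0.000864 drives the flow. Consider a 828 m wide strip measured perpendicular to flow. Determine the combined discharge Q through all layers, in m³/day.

Flow is parallel to layering, so each bed carries its own Darcy discharge and the transmissivities add.
Σ(K_i·b_i) = 11.0×1.84 + 572×4.28 + 2.84×10.1 = 2497 m²/day.
Hydraulic gradient i = 0.000864.
Q = Σ(K_i·b_i) · W · i = 2497 × 828 × 0.0008640 = 1786 m³/day.

1790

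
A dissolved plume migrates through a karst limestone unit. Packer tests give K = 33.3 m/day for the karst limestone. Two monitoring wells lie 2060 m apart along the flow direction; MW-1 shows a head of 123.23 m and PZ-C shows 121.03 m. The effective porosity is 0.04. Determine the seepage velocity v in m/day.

Hydraulic gradient i = (123.23 − 121.03) / 2060 = 2.2 / 2060 = 0.001068.
Darcy flux q = K · i = 33.30 × 0.001068 = 0.03556 m/day.
Seepage velocity v = q / n_e = 0.03556 / 0.04 = 0.8891 m/day.

0.889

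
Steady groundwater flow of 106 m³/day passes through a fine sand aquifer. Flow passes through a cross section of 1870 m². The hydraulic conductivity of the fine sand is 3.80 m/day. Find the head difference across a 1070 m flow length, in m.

From Q = K·A·i, i = Q / (K·A) = 106 / (3.800 × 1870) = 0.01492.
Head loss Δh = i · L = 0.01492 × 1070 = 15.96 m.

16.0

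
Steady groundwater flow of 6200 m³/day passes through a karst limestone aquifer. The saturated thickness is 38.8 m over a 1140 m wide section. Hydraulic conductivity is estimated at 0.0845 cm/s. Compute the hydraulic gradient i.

Convert K: 0.0845 cm/s × 864 = 73.01 m/day.
Cross-sectional area A = 1140 × 38.8 = 44232 m².
From Q = K·A·i, i = Q / (K·A) = 6200 / (73.01 × 44232) = 0.001920.

0.00192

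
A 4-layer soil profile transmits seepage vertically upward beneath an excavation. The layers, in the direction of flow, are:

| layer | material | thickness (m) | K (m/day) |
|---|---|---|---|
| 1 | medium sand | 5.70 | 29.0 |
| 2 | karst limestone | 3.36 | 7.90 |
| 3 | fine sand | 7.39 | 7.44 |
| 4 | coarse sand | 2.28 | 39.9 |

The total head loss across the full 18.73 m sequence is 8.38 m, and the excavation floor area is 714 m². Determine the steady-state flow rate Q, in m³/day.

3580

Flow is perpendicular to layering, so the layers act in series and the equivalent K is the thickness-weighted harmonic mean.
Total thickness L = 5.70 + 3.36 + 7.39 + 2.28 = 18.73 m.
Σ(b_i/K_i) = 5.70/29.0 + 3.36/7.90 + 7.39/7.44 + 2.28/39.9 = 1.672 d.
K_eq = L / Σ(b_i/K_i) = 18.73 / 1.672 = 11.20 m/day.
Q = K_eq · A · (Δh/L) = 11.20 × 714 × (8.38/18.73) = 3578 m³/day.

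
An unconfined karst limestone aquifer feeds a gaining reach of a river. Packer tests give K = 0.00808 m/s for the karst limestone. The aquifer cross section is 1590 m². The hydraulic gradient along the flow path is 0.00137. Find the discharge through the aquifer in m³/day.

1520

Convert K: 0.00808 m/s × 86400 = 698.1 m/day.
Hydraulic gradient i = 0.00137.
Darcy's law: Q = K · A · i = 698.1 × 1590 × 0.001370 = 1521 m³/day.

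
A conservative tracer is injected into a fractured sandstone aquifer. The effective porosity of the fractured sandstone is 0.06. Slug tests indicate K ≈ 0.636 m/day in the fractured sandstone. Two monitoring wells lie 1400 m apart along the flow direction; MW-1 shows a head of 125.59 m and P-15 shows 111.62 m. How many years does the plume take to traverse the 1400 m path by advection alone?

Hydraulic gradient i = (125.59 − 111.62) / 1400 = 13.97 / 1400 = 0.009979.
Darcy flux q = K · i = 0.6360 × 0.009979 = 0.006346 m/day.
Seepage velocity v = q / n_e = 0.006346 / 0.06 = 0.1058 m/day.
Travel time t = L / v = 1400 / 0.1058 = 13236 days = 36.24 years.

36.2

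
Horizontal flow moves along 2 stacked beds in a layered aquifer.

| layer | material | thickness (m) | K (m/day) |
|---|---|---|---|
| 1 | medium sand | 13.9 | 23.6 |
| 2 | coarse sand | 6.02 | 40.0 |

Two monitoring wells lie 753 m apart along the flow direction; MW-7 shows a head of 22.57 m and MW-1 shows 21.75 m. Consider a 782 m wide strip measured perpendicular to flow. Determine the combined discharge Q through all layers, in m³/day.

484

Flow is parallel to layering, so each bed carries its own Darcy discharge and the transmissivities add.
Σ(K_i·b_i) = 23.6×13.9 + 40.0×6.02 = 568.8 m²/day.
Hydraulic gradient i = (22.57 − 21.75) / 753 = 0.82 / 753 = 0.001089.
Q = Σ(K_i·b_i) · W · i = 568.8 × 782 × 0.001089 = 484.4 m³/day.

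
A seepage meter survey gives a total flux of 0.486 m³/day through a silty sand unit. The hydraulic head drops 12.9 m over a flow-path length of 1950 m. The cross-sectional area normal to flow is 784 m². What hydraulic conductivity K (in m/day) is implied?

0.0937

Hydraulic gradient i = Δh / L = 12.9 / 1950 = 0.006615.
From Q = K·A·i, K = Q / (A·i) = 0.486 / (784.0 × 0.006615) = 0.09371 m/day.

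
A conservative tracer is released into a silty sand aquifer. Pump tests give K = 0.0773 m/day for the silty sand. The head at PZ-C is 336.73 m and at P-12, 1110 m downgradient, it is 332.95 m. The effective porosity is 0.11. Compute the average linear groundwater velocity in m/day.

Hydraulic gradient i = (336.73 − 332.95) / 1110 = 3.78 / 1110 = 0.003405.
Darcy flux q = K · i = 0.07730 × 0.003405 = 0.0002632 m/day.
Seepage velocity v = q / n_e = 0.0002632 / 0.11 = 0.002393 m/day.

0.00239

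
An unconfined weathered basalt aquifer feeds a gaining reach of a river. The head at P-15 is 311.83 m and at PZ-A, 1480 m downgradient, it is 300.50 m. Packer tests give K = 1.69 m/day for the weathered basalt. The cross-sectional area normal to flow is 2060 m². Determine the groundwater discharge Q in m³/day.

Hydraulic gradient i = (311.83 − 300.50) / 1480 = 11.33 / 1480 = 0.007655.
Darcy's law: Q = K · A · i = 1.690 × 2060 × 0.007655 = 26.65 m³/day.

26.7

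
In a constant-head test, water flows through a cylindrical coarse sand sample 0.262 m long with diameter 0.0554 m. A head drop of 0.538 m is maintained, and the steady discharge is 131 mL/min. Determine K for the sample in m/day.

Cross-sectional area A = π·(d/2)² = π × (0.0554/2)² = 0.002411 m².
Convert discharge: 131 mL/min = 2.183e-06 m³/s.
Darcy's law rearranged: K = Q·L / (A·Δh) = 2.183e-06 × 0.262 / (0.002411 × 0.538) = 0.0004411 m/s = 38.11 m/day.

38.1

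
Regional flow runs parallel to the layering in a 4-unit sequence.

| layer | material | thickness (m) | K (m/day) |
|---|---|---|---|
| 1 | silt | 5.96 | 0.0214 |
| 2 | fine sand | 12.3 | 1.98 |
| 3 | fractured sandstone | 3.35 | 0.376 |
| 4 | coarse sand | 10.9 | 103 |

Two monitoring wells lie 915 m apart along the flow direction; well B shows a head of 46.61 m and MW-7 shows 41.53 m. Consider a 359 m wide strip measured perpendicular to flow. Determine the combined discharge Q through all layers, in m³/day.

2290

Flow is parallel to layering, so each bed carries its own Darcy discharge and the transmissivities add.
Σ(K_i·b_i) = 0.0214×5.96 + 1.98×12.3 + 0.376×3.35 + 103×10.9 = 1148 m²/day.
Hydraulic gradient i = (46.61 − 41.53) / 915 = 5.08 / 915 = 0.005552.
Q = Σ(K_i·b_i) · W · i = 1148 × 359 × 0.005552 = 2289 m³/day.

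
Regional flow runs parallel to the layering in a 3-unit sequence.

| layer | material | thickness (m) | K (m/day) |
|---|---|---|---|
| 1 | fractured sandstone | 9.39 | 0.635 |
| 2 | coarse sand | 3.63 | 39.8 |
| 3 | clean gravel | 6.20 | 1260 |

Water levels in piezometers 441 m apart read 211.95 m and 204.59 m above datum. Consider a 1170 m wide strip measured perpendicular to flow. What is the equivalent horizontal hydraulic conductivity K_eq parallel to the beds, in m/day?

414

Flow is parallel to layering, so each bed carries its own Darcy discharge and the transmissivities add.
Σ(K_i·b_i) = 0.635×9.39 + 39.8×3.63 + 1260×6.20 = 7962 m²/day.
Total thickness b = 19.22 m, so K_eq = Σ(K_i·b_i)/b = 414.3 m/day.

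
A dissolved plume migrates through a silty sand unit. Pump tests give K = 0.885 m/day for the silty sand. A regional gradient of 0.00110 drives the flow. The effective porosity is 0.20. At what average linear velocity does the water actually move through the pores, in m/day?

0.00487

Hydraulic gradient i = 0.00110.
Darcy flux q = K · i = 0.8850 × 0.001100 = 0.0009735 m/day.
Seepage velocity v = q / n_e = 0.0009735 / 0.20 = 0.004868 m/day.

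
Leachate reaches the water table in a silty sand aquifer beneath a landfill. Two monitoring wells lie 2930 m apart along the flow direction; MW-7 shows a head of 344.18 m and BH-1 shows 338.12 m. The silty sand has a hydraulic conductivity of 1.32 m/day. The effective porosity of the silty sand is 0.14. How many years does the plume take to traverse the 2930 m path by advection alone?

Hydraulic gradient i = (344.18 − 338.12) / 2930 = 6.06 / 2930 = 0.002068.
Darcy flux q = K · i = 1.320 × 0.002068 = 0.002730 m/day.
Seepage velocity v = q / n_e = 0.002730 / 0.14 = 0.01950 m/day.
Travel time t = L / v = 2930 / 0.01950 = 1.503e+05 days = 411.4 years.

411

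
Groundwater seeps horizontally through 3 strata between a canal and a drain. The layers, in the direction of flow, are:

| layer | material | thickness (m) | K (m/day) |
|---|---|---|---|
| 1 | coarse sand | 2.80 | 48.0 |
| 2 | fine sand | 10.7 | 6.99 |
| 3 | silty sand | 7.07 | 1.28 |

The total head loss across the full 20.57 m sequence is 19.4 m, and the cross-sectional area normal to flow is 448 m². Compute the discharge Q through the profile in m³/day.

Flow is perpendicular to layering, so the layers act in series and the equivalent K is the thickness-weighted harmonic mean.
Total thickness L = 2.80 + 10.7 + 7.07 = 20.57 m.
Σ(b_i/K_i) = 2.80/48.0 + 10.7/6.99 + 7.07/1.28 = 7.113 d.
K_eq = L / Σ(b_i/K_i) = 20.57 / 7.113 = 2.892 m/day.
Q = K_eq · A · (Δh/L) = 2.892 × 448 × (19.4/20.57) = 1222 m³/day.

1220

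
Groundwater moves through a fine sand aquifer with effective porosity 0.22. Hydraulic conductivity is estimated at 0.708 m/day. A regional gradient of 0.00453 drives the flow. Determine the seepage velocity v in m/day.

Hydraulic gradient i = 0.00453.
Darcy flux q = K · i = 0.7080 × 0.004530 = 0.003207 m/day.
Seepage velocity v = q / n_e = 0.003207 / 0.22 = 0.01458 m/day.

0.0146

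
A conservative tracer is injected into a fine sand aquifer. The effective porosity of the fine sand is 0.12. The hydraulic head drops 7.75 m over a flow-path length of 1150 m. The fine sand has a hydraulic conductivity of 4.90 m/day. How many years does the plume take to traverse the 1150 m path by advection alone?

11.4

Hydraulic gradient i = Δh / L = 7.75 / 1150 = 0.006739.
Darcy flux q = K · i = 4.900 × 0.006739 = 0.03302 m/day.
Seepage velocity v = q / n_e = 0.03302 / 0.12 = 0.2752 m/day.
Travel time t = L / v = 1150 / 0.2752 = 4179 days = 11.44 years.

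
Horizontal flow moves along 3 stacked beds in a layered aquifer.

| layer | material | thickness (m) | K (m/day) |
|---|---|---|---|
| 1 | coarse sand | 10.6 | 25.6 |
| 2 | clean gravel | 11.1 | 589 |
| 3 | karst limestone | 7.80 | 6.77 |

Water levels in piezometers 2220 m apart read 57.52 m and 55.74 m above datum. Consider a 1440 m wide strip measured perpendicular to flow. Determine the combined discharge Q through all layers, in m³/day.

7920

Flow is parallel to layering, so each bed carries its own Darcy discharge and the transmissivities add.
Σ(K_i·b_i) = 25.6×10.6 + 589×11.1 + 6.77×7.80 = 6862 m²/day.
Hydraulic gradient i = (57.52 − 55.74) / 2220 = 1.78 / 2220 = 0.0008018.
Q = Σ(K_i·b_i) · W · i = 6862 × 1440 × 0.0008018 = 7923 m³/day.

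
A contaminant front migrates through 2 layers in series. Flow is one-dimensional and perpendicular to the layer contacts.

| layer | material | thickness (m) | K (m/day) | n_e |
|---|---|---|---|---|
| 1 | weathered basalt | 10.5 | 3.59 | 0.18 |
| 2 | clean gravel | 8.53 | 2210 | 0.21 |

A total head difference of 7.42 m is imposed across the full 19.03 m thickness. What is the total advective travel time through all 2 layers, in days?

With flow normal to the layers, continuity requires the same specific discharge q through every layer.
Σ(b_i/K_i) = 10.5/3.59 + 8.53/2210 = 2.929 d.
q = Δh / Σ(b_i/K_i) = 7.42 / 2.929 = 2.534 m/day.
In each layer the seepage velocity is v_i = q/n_i, so the layer transit time is t_i = b_i·n_i / q:
  layer 1 (weathered basalt): t_1 = 10.5 × 0.18 / 2.534 = 0.7460 d
  layer 2 (clean gravel): t_2 = 8.53 × 0.21 / 2.534 = 0.7070 d
Total t = Σ t_i = 1.453 days.

1.45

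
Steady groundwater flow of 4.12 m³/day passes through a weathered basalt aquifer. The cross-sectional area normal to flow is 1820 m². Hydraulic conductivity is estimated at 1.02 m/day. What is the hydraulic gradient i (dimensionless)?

From Q = K·A·i, i = Q / (K·A) = 4.12 / (1.020 × 1820) = 0.002219.

0.00222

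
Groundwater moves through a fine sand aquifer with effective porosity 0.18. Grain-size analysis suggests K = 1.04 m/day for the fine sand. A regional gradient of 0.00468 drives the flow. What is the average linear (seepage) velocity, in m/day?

0.0270

Hydraulic gradient i = 0.00468.
Darcy flux q = K · i = 1.040 × 0.004680 = 0.004867 m/day.
Seepage velocity v = q / n_e = 0.004867 / 0.18 = 0.02704 m/day.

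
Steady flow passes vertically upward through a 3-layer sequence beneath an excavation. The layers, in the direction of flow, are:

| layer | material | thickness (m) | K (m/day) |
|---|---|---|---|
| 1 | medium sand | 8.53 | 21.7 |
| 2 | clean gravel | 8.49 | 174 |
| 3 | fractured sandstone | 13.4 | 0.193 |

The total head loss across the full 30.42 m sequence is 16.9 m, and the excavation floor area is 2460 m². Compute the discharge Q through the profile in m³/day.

595

Flow is perpendicular to layering, so the layers act in series and the equivalent K is the thickness-weighted harmonic mean.
Total thickness L = 8.53 + 8.49 + 13.4 = 30.42 m.
Σ(b_i/K_i) = 8.53/21.7 + 8.49/174 + 13.4/0.193 = 69.87 d.
K_eq = L / Σ(b_i/K_i) = 30.42 / 69.87 = 0.4354 m/day.
Q = K_eq · A · (Δh/L) = 0.4354 × 2460 × (16.9/30.42) = 595.0 m³/day.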